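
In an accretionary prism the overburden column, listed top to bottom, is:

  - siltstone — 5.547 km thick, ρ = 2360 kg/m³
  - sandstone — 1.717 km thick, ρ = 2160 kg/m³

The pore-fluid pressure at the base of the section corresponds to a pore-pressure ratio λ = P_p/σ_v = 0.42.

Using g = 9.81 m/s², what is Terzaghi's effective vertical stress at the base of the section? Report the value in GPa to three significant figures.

Overburden (lithostatic) stress σ_v:
siltstone: 2360 kg/m³ × 9.81 m/s² × 5547 m = 1.284×10^8 Pa = 128.4 MPa
sandstone: 2160 kg/m³ × 9.81 m/s² × 1717 m = 3.638×10^7 Pa = 36.38 MPa
Total = 128.4 + 36.38 = 164.80 MPa
Pore pressure P_p = λ·σ_v = 0.42 × 164.8 MPa = 69.22 MPa
Effective stress σ' = σ_v − P_p = 164.8 − 69.22 = 95.587 MPa = 0.095587 GPa

0.0956 GPa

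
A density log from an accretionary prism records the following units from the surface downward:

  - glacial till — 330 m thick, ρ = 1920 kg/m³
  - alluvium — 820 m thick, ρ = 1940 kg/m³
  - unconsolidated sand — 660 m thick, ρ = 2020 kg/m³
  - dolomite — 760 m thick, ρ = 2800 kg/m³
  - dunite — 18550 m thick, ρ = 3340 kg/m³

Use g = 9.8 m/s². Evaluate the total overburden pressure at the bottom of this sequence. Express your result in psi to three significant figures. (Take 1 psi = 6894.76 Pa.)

glacial till: 1920 kg/m³ × 9.8 m/s² × 330 m = 6.209×10^6 Pa = 900.6 psi
alluvium: 1940 kg/m³ × 9.8 m/s² × 820 m = 1.559×10^7 Pa = 2261 psi
unconsolidated sand: 2020 kg/m³ × 9.8 m/s² × 660 m = 1.307×10^7 Pa = 1895 psi
dolomite: 2800 kg/m³ × 9.8 m/s² × 760 m = 2.085×10^7 Pa = 3025 psi
dunite: 3340 kg/m³ × 9.8 m/s² × 18550 m = 6.072×10^8 Pa = 88064 psi
Total = 900.6 + 2261 + 1895 + 3025 + 88064 = 96145 psi

96100 psi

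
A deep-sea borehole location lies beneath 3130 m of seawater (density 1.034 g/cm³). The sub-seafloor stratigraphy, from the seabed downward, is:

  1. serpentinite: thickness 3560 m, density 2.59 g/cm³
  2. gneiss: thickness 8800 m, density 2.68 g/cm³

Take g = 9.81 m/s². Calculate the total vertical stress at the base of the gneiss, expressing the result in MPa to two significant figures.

350 MPa

seawater: 1034 kg/m³ × 9.81 m/s² × 3130 m = 3.175×10^7 Pa = 31.75 MPa
serpentinite: 2590 kg/m³ × 9.81 m/s² × 3560 m = 9.045×10^7 Pa = 90.45 MPa
gneiss: 2680 kg/m³ × 9.81 m/s² × 8800 m = 2.314×10^8 Pa = 231.4 MPa
Total = 31.75 + 90.45 + 231.4 = 353.56 MPa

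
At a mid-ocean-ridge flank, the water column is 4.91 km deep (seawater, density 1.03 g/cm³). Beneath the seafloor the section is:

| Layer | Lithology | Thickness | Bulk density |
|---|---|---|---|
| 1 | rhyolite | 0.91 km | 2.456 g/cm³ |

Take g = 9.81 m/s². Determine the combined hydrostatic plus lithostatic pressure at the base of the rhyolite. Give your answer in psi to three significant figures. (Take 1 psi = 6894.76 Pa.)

seawater: 1030 kg/m³ × 9.81 m/s² × 4910 m = 4.961×10^7 Pa = 7196 psi
rhyolite: 2456 kg/m³ × 9.81 m/s² × 910 m = 2.192×10^7 Pa = 3180 psi
Total = 7196 + 3180 = 10376 psi

10400 psi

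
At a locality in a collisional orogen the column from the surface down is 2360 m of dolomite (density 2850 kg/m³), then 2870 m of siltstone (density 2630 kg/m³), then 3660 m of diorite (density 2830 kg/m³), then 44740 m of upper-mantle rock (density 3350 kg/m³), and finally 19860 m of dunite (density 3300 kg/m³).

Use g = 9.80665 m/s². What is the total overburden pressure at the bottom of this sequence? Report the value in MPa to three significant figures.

dolomite: 2850 kg/m³ × 9.80665 m/s² × 2360 m = 6.596×10^7 Pa = 65.96 MPa
siltstone: 2630 kg/m³ × 9.80665 m/s² × 2870 m = 7.402×10^7 Pa = 74.02 MPa
diorite: 2830 kg/m³ × 9.80665 m/s² × 3660 m = 1.016×10^8 Pa = 101.6 MPa
upper-mantle rock: 3350 kg/m³ × 9.80665 m/s² × 44740 m = 1.470×10^9 Pa = 1470 MPa
dunite: 3300 kg/m³ × 9.80665 m/s² × 19860 m = 6.427×10^8 Pa = 642.7 MPa
Total = 65.96 + 74.02 + 101.6 + 1470 + 642.7 = 2354.1 MPa

2350 MPa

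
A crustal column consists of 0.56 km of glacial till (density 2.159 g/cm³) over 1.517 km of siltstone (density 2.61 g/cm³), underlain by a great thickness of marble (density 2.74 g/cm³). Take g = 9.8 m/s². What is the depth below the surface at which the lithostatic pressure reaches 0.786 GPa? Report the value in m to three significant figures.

Pressure at base of upper layers: 2159×9.8×560 + 2610×9.8×1517 = 5.065×10^7 Pa = 0.05065 GPa
Remaining pressure to be supplied by marble: 7.860×10^8 − 5.065×10^7 = 7.353×10^8 Pa
Additional depth in marble = 7.353×10^8 Pa / (2740 kg/m³ × 9.8 m/s²) = 27385 m
Total depth = 2077 m + 27385 m = 29462 m

29500 m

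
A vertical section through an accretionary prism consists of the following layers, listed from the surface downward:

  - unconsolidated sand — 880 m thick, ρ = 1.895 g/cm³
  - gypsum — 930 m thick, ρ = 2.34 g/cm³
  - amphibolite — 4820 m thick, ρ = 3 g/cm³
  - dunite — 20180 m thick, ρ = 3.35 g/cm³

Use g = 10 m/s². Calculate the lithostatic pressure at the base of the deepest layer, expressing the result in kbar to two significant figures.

8.6 kbar

unconsolidated sand: 1895 kg/m³ × 10 m/s² × 880 m = 1.668×10^7 Pa = 0.1668 kbar
gypsum: 2340 kg/m³ × 10 m/s² × 930 m = 2.176×10^7 Pa = 0.2176 kbar
amphibolite: 3000 kg/m³ × 10 m/s² × 4820 m = 1.446×10^8 Pa = 1.446 kbar
dunite: 3350 kg/m³ × 10 m/s² × 20180 m = 6.760×10^8 Pa = 6.760 kbar
Total = 0.1668 + 0.2176 + 1.446 + 6.760 = 8.5907 kbar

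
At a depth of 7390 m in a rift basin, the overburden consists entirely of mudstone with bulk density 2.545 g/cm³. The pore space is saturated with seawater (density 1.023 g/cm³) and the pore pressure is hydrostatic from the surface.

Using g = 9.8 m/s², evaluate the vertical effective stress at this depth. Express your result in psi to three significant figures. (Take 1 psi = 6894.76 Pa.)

16000 psi

Overburden (lithostatic) stress σ_v:
mudstone: 2545 kg/m³ × 9.8 m/s² × 7390 m = 1.843×10^8 Pa = 184.3 MPa
Pore pressure P_p = 1023 kg/m³ × 9.8 m/s² × 7390 m = 7.409×10^7 Pa = 74.09 MPa
Effective stress σ' = σ_v − P_p = 184.3 − 74.09 = 110.23 MPa = 15987 psi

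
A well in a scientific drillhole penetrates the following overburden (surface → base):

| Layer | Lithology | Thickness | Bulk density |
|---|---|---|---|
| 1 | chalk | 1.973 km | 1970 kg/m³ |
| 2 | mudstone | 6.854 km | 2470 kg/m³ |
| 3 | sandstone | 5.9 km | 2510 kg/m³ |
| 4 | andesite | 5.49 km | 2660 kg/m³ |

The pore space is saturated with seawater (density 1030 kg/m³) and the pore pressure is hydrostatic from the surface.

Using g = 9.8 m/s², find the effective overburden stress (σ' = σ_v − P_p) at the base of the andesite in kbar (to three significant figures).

Overburden (lithostatic) stress σ_v:
chalk: 1970 kg/m³ × 9.8 m/s² × 1973 m = 3.809×10^7 Pa = 38.09 MPa
mudstone: 2470 kg/m³ × 9.8 m/s² × 6854 m = 1.659×10^8 Pa = 165.9 MPa
sandstone: 2510 kg/m³ × 9.8 m/s² × 5900 m = 1.451×10^8 Pa = 145.1 MPa
andesite: 2660 kg/m³ × 9.8 m/s² × 5490 m = 1.431×10^8 Pa = 143.1 MPa
Total = 38.09 + 165.9 + 145.1 + 143.1 = 492.24 MPa
Pore pressure P_p = 1030 kg/m³ × 9.8 m/s² × 20217 m = 2.041×10^8 Pa = 204.1 MPa
Effective stress σ' = σ_v − P_p = 492.2 − 204.1 = 288.17 MPa = 2.8817 kbar

2.88 kbar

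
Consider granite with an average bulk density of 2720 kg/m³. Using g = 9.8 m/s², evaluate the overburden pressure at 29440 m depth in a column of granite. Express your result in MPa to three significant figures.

granite: 2720 kg/m³ × 9.8 m/s² × 29440 m = 7.848×10^8 Pa = 784.8 MPa

785 MPa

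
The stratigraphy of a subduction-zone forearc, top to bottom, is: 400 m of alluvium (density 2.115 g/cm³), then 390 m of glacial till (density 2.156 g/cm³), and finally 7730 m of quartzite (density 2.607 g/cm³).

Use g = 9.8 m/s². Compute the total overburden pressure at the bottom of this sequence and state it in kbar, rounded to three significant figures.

alluvium: 2115 kg/m³ × 9.8 m/s² × 400 m = 8.291×10^6 Pa = 0.08291 kbar
glacial till: 2156 kg/m³ × 9.8 m/s² × 390 m = 8.240×10^6 Pa = 0.08240 kbar
quartzite: 2607 kg/m³ × 9.8 m/s² × 7730 m = 1.975×10^8 Pa = 1.975 kbar
Total = 0.08291 + 0.08240 + 1.975 = 2.1402 kbar

2.14 kbar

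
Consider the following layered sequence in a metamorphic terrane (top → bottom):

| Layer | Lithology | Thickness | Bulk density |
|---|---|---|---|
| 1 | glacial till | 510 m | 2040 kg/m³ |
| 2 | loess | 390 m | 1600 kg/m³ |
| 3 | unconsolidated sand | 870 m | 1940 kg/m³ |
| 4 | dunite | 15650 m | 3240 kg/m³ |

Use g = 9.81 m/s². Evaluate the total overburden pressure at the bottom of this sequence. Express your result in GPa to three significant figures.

glacial till: 2040 kg/m³ × 9.81 m/s² × 510 m = 1.021×10^7 Pa = 0.01021 GPa
loess: 1600 kg/m³ × 9.81 m/s² × 390 m = 6.121×10^6 Pa = 6.121×10^-3 GPa
unconsolidated sand: 1940 kg/m³ × 9.81 m/s² × 870 m = 1.656×10^7 Pa = 0.01656 GPa
dunite: 3240 kg/m³ × 9.81 m/s² × 15650 m = 4.974×10^8 Pa = 0.4974 GPa
Total = 0.01021 + 6.121×10^-3 + 0.01656 + 0.4974 = 0.53031 GPa

0.530 GPa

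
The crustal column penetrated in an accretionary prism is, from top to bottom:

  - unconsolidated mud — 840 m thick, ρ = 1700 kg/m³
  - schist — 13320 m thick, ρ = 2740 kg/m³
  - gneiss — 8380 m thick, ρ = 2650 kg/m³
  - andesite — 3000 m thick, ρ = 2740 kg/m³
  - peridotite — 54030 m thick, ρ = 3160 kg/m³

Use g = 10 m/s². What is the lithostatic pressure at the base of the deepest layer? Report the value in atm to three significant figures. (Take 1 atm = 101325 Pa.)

unconsolidated mud: 1700 kg/m³ × 10 m/s² × 840 m = 1.428×10^7 Pa = 140.9 atm
schist: 2740 kg/m³ × 10 m/s² × 13320 m = 3.650×10^8 Pa = 3602 atm
gneiss: 2650 kg/m³ × 10 m/s² × 8380 m = 2.221×10^8 Pa = 2192 atm
andesite: 2740 kg/m³ × 10 m/s² × 3000 m = 8.220×10^7 Pa = 811.3 atm
peridotite: 3160 kg/m³ × 10 m/s² × 54030 m = 1.707×10^9 Pa = 16850 atm
Total = 140.9 + 3602 + 2192 + 811.3 + 16850 = 23596 atm

23600 atm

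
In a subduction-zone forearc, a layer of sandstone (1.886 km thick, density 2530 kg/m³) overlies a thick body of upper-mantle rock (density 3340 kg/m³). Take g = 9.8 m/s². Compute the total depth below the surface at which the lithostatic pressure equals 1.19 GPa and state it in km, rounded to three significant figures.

36.8 km

Pressure at base of upper layers: 2530×9.8×1886 = 4.676×10^7 Pa = 0.04676 GPa
Remaining pressure to be supplied by upper-mantle rock: 1.190×10^9 − 4.676×10^7 = 1.143×10^9 Pa
Additional depth in upper-mantle rock = 1.143×10^9 Pa / (3340 kg/m³ × 9.8 m/s²) = 34927 m
Total depth = 1886 m + 34927 m = 36813 m
= 36.813 km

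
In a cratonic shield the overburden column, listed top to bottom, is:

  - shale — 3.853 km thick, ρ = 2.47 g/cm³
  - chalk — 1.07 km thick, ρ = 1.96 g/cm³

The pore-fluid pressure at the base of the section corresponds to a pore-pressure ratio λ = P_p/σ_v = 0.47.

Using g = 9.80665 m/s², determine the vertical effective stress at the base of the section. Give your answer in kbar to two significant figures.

Overburden (lithostatic) stress σ_v:
shale: 2470 kg/m³ × 9.80665 m/s² × 3853 m = 9.333×10^7 Pa = 93.33 MPa
chalk: 1960 kg/m³ × 9.80665 m/s² × 1070 m = 2.057×10^7 Pa = 20.57 MPa
Total = 93.33 + 20.57 = 113.90 MPa
Pore pressure P_p = λ·σ_v = 0.47 × 113.9 MPa = 53.53 MPa
Effective stress σ' = σ_v − P_p = 113.9 − 53.53 = 60.365 MPa = 0.60365 kbar

0.60 kbar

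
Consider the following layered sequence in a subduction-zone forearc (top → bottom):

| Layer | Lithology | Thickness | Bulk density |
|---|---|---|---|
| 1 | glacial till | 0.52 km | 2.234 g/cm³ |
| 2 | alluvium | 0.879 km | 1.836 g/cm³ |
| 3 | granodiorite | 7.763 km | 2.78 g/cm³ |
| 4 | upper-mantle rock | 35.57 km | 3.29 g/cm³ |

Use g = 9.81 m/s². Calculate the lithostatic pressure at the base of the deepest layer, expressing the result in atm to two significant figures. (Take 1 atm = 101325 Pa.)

14000 atm

glacial till: 2234 kg/m³ × 9.81 m/s² × 520 m = 1.140×10^7 Pa = 112.5 atm
alluvium: 1836 kg/m³ × 9.81 m/s² × 879 m = 1.583×10^7 Pa = 156.2 atm
granodiorite: 2780 kg/m³ × 9.81 m/s² × 7763 m = 2.117×10^8 Pa = 2089 atm
upper-mantle rock: 3290 kg/m³ × 9.81 m/s² × 35570 m = 1.148×10^9 Pa = 11330 atm
Total = 112.5 + 156.2 + 2089 + 11330 = 13688 atm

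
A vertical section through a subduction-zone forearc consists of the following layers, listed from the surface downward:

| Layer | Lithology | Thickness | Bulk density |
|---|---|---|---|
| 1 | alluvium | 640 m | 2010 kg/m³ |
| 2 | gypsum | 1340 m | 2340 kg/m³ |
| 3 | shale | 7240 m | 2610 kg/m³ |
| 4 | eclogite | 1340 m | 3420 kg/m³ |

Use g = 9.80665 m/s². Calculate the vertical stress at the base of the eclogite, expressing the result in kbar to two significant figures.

2.7 kbar

alluvium: 2010 kg/m³ × 9.80665 m/s² × 640 m = 1.262×10^7 Pa = 0.1262 kbar
gypsum: 2340 kg/m³ × 9.80665 m/s² × 1340 m = 3.075×10^7 Pa = 0.3075 kbar
shale: 2610 kg/m³ × 9.80665 m/s² × 7240 m = 1.853×10^8 Pa = 1.853 kbar
eclogite: 3420 kg/m³ × 9.80665 m/s² × 1340 m = 4.494×10^7 Pa = 0.4494 kbar
Total = 0.1262 + 0.3075 + 1.853 + 0.4494 = 2.7362 kbar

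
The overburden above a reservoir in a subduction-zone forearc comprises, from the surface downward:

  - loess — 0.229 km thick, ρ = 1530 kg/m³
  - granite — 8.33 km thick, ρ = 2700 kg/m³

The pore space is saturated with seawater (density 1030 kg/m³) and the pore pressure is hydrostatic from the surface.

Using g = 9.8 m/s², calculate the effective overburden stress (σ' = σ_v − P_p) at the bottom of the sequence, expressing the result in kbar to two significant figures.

Overburden (lithostatic) stress σ_v:
loess: 1530 kg/m³ × 9.8 m/s² × 229 m = 3.434×10^6 Pa = 3.434 MPa
granite: 2700 kg/m³ × 9.8 m/s² × 8330 m = 2.204×10^8 Pa = 220.4 MPa
Total = 3.434 + 220.4 = 223.85 MPa
Pore pressure P_p = 1030 kg/m³ × 9.8 m/s² × 8559 m = 8.639×10^7 Pa = 86.39 MPa
Effective stress σ' = σ_v − P_p = 223.8 − 86.39 = 137.45 MPa = 1.3745 kbar

1.4 kbar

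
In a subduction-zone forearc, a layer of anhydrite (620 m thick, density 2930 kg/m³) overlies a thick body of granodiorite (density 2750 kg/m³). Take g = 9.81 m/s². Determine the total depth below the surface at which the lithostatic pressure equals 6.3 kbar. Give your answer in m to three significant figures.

Pressure at base of upper layers: 2930×9.81×620 = 1.782×10^7 Pa = 0.1782 kbar
Remaining pressure to be supplied by granodiorite: 6.300×10^8 − 1.782×10^7 = 6.122×10^8 Pa
Additional depth in granodiorite = 6.122×10^8 Pa / (2750 kg/m³ × 9.81 m/s²) = 22692 m
Total depth = 620 m + 22692 m = 23312 m

23300 m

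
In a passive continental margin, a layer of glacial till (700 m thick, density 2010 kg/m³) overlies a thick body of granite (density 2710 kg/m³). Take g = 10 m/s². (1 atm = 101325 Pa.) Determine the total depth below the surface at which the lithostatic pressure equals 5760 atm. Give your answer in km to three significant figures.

21.7 km

Pressure at base of upper layers: 2010×10×700 = 1.407×10^7 Pa = 138.9 atm
Remaining pressure to be supplied by granite: 5.836×10^8 − 1.407×10^7 = 5.696×10^8 Pa
Additional depth in granite = 5.696×10^8 Pa / (2710 kg/m³ × 10 m/s²) = 21017 m
Total depth = 700 m + 21017 m = 21717 m
= 21.717 km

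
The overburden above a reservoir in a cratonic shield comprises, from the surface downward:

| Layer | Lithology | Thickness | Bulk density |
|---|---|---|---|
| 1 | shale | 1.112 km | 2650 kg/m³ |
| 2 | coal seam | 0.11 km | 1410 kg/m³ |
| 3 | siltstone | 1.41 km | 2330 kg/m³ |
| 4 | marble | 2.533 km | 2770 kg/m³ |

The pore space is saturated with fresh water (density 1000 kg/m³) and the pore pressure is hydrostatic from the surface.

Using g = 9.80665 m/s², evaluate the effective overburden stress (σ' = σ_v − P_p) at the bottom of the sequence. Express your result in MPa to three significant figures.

80.8 MPa

Overburden (lithostatic) stress σ_v:
shale: 2650 kg/m³ × 9.80665 m/s² × 1112 m = 2.890×10^7 Pa = 28.90 MPa
coal seam: 1410 kg/m³ × 9.80665 m/s² × 110 m = 1.521×10^6 Pa = 1.521 MPa
siltstone: 2330 kg/m³ × 9.80665 m/s² × 1410 m = 3.222×10^7 Pa = 32.22 MPa
marble: 2770 kg/m³ × 9.80665 m/s² × 2533 m = 6.881×10^7 Pa = 68.81 MPa
Total = 28.90 + 1.521 + 32.22 + 68.81 = 131.44 MPa
Pore pressure P_p = 1000 kg/m³ × 9.80665 m/s² × 5165 m = 5.065×10^7 Pa = 50.65 MPa
Effective stress σ' = σ_v − P_p = 131.4 − 50.65 = 80.793 MPa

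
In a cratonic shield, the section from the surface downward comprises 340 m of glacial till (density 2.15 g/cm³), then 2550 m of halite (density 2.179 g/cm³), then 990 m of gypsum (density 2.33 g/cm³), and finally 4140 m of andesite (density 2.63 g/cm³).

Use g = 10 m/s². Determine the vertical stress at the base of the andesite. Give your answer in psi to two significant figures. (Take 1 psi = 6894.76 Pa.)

28000 psi

glacial till: 2150 kg/m³ × 10 m/s² × 340 m = 7.310×10^6 Pa = 1060 psi
halite: 2179 kg/m³ × 10 m/s² × 2550 m = 5.556×10^7 Pa = 8059 psi
gypsum: 2330 kg/m³ × 10 m/s² × 990 m = 2.307×10^7 Pa = 3346 psi
andesite: 2630 kg/m³ × 10 m/s² × 4140 m = 1.089×10^8 Pa = 15792 psi
Total = 1060 + 8059 + 3346 + 15792 = 28257 psi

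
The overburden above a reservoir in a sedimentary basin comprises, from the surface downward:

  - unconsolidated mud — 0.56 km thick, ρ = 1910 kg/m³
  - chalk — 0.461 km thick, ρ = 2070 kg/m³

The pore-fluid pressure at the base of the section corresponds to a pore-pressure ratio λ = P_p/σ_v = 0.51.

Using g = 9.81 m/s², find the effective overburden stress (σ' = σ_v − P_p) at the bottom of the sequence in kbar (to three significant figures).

Overburden (lithostatic) stress σ_v:
unconsolidated mud: 1910 kg/m³ × 9.81 m/s² × 560 m = 1.049×10^7 Pa = 10.49 MPa
chalk: 2070 kg/m³ × 9.81 m/s² × 461 m = 9.361×10^6 Pa = 9.361 MPa
Total = 10.49 + 9.361 = 19.854 MPa
Pore pressure P_p = λ·σ_v = 0.51 × 19.85 MPa = 10.13 MPa
Effective stress σ' = σ_v − P_p = 19.85 − 10.13 = 9.7285 MPa = 0.097285 kbar

0.0973 kbar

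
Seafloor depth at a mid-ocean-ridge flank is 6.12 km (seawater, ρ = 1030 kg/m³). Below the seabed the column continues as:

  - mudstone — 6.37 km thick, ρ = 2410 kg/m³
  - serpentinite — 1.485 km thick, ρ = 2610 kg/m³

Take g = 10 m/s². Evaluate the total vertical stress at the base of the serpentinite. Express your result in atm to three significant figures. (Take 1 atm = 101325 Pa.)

2520 atm

seawater: 1030 kg/m³ × 10 m/s² × 6120 m = 6.304×10^7 Pa = 622.1 atm
mudstone: 2410 kg/m³ × 10 m/s² × 6370 m = 1.535×10^8 Pa = 1515 atm
serpentinite: 2610 kg/m³ × 10 m/s² × 1485 m = 3.876×10^7 Pa = 382.5 atm
Total = 622.1 + 1515 + 382.5 = 2519.7 atm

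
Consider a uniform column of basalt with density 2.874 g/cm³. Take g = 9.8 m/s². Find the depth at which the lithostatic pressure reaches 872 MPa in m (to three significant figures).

31000 m

h = P/(ρg) = 872 MPa / (2874 kg/m³ × 9.8 m/s²) = 8.720×10^8 Pa / 28165 Pa/m = 30960 m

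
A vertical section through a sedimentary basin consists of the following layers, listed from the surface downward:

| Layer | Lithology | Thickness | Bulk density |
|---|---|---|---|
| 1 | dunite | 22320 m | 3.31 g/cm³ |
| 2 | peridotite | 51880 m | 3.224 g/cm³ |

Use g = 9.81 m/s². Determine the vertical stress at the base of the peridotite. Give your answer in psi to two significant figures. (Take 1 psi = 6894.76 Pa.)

340000 psi

dunite: 3310 kg/m³ × 9.81 m/s² × 22320 m = 7.248×10^8 Pa = 1.051×10^5 psi
peridotite: 3224 kg/m³ × 9.81 m/s² × 51880 m = 1.641×10^9 Pa = 2.380×10^5 psi
Total = 1.051×10^5 + 2.380×10^5 = 3.4310×10^5 psi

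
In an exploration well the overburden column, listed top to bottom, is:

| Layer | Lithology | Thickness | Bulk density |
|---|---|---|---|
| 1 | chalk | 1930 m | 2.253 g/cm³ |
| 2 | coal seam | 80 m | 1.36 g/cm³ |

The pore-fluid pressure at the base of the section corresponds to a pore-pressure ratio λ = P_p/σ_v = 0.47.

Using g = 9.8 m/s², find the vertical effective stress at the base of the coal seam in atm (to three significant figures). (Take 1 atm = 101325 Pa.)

Overburden (lithostatic) stress σ_v:
chalk: 2253 kg/m³ × 9.8 m/s² × 1930 m = 4.261×10^7 Pa = 42.61 MPa
coal seam: 1360 kg/m³ × 9.8 m/s² × 80 m = 1.066×10^6 Pa = 1.066 MPa
Total = 42.61 + 1.066 = 43.679 MPa
Pore pressure P_p = λ·σ_v = 0.47 × 43.68 MPa = 20.53 MPa
Effective stress σ' = σ_v − P_p = 43.68 − 20.53 = 23.150 MPa = 228.47 atm

228 atm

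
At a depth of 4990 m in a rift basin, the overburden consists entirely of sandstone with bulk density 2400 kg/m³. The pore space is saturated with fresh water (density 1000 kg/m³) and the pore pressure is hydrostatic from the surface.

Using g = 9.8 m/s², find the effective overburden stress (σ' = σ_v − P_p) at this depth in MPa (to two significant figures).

68 MPa

Overburden (lithostatic) stress σ_v:
sandstone: 2400 kg/m³ × 9.8 m/s² × 4990 m = 1.174×10^8 Pa = 117.4 MPa
Pore pressure P_p = 1000 kg/m³ × 9.8 m/s² × 4990 m = 4.890×10^7 Pa = 48.90 MPa
Effective stress σ' = σ_v − P_p = 117.4 − 48.90 = 68.463 MPa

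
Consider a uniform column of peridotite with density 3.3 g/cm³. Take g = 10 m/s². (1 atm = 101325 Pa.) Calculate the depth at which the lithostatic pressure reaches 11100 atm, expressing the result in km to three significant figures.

h = P/(ρg) = 11100 atm / (3300 kg/m³ × 10 m/s²) = 1.125×10^9 Pa / 33000 Pa/m = 34082 m
= 34.082 km

34.1 km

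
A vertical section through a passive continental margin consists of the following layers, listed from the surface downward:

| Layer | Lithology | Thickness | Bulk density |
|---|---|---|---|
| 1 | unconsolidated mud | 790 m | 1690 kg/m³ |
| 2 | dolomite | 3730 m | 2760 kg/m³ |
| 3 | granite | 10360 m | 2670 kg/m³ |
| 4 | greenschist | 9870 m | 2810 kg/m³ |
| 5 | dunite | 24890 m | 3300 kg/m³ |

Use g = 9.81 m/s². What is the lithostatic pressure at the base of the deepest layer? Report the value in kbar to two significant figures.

15 kbar

unconsolidated mud: 1690 kg/m³ × 9.81 m/s² × 790 m = 1.310×10^7 Pa = 0.1310 kbar
dolomite: 2760 kg/m³ × 9.81 m/s² × 3730 m = 1.010×10^8 Pa = 1.010 kbar
granite: 2670 kg/m³ × 9.81 m/s² × 10360 m = 2.714×10^8 Pa = 2.714 kbar
greenschist: 2810 kg/m³ × 9.81 m/s² × 9870 m = 2.721×10^8 Pa = 2.721 kbar
dunite: 3300 kg/m³ × 9.81 m/s² × 24890 m = 8.058×10^8 Pa = 8.058 kbar
Total = 0.1310 + 1.010 + 2.714 + 2.721 + 8.058 = 14.633 kbar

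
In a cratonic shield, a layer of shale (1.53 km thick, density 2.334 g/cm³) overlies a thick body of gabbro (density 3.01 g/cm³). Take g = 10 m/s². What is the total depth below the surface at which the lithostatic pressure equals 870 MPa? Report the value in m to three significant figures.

Pressure at base of upper layers: 2334×10×1530 = 3.571×10^7 Pa = 35.71 MPa
Remaining pressure to be supplied by gabbro: 8.700×10^8 − 3.571×10^7 = 8.343×10^8 Pa
Additional depth in gabbro = 8.343×10^8 Pa / (3010 kg/m³ × 10 m/s²) = 27717 m
Total depth = 1530 m + 27717 m = 29247 m

29200 m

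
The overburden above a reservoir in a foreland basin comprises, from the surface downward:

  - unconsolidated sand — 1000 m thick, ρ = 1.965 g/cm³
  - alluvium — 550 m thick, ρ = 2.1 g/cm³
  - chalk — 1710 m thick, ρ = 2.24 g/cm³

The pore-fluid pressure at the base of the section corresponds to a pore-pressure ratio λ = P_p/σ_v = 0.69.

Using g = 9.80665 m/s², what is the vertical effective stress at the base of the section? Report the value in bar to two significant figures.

210 bar

Overburden (lithostatic) stress σ_v:
unconsolidated sand: 1965 kg/m³ × 9.80665 m/s² × 1000 m = 1.927×10^7 Pa = 19.27 MPa
alluvium: 2100 kg/m³ × 9.80665 m/s² × 550 m = 1.133×10^7 Pa = 11.33 MPa
chalk: 2240 kg/m³ × 9.80665 m/s² × 1710 m = 3.756×10^7 Pa = 37.56 MPa
Total = 19.27 + 11.33 + 37.56 = 68.160 MPa
Pore pressure P_p = λ·σ_v = 0.69 × 68.16 MPa = 47.03 MPa
Effective stress σ' = σ_v − P_p = 68.16 − 47.03 = 21.130 MPa = 211.30 bar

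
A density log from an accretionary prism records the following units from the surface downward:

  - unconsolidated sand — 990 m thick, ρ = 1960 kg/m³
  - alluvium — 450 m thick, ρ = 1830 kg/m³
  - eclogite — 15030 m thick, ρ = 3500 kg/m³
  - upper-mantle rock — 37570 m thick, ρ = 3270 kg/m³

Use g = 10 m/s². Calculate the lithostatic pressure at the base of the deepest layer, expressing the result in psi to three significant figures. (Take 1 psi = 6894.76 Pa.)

unconsolidated sand: 1960 kg/m³ × 10 m/s² × 990 m = 1.940×10^7 Pa = 2814 psi
alluvium: 1830 kg/m³ × 10 m/s² × 450 m = 8.235×10^6 Pa = 1194 psi
eclogite: 3500 kg/m³ × 10 m/s² × 15030 m = 5.261×10^8 Pa = 76297 psi
upper-mantle rock: 3270 kg/m³ × 10 m/s² × 37570 m = 1.229×10^9 Pa = 1.782×10^5 psi
Total = 2814 + 1194 + 76297 + 1.782×10^5 = 2.5849×10^5 psi

258000 psi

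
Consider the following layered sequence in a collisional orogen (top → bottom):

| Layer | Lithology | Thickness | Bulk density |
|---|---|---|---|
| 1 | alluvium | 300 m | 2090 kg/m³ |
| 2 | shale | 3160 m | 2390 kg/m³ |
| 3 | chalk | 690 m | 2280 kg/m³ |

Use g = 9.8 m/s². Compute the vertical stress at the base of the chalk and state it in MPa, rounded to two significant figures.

96 MPa

alluvium: 2090 kg/m³ × 9.8 m/s² × 300 m = 6.145×10^6 Pa = 6.145 MPa
shale: 2390 kg/m³ × 9.8 m/s² × 3160 m = 7.401×10^7 Pa = 74.01 MPa
chalk: 2280 kg/m³ × 9.8 m/s² × 690 m = 1.542×10^7 Pa = 15.42 MPa
Total = 6.145 + 74.01 + 15.42 = 95.575 MPa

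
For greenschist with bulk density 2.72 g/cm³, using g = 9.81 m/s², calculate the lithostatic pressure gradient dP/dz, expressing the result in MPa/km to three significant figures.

26.7 MPa/km

dP/dz = ρg = 2720 kg/m³ × 9.81 m/s² = 26683 Pa/m
= 26683 Pa/m × (1 MPa/km / 1000.0 Pa/m) = 26.683 MPa/km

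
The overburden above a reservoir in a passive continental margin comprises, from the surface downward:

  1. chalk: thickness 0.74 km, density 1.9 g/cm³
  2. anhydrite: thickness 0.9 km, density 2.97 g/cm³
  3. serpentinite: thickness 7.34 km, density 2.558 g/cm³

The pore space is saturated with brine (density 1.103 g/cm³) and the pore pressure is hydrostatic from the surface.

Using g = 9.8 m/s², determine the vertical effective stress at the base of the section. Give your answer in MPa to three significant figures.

127 MPa

Overburden (lithostatic) stress σ_v:
chalk: 1900 kg/m³ × 9.8 m/s² × 740 m = 1.378×10^7 Pa = 13.78 MPa
anhydrite: 2970 kg/m³ × 9.8 m/s² × 900 m = 2.620×10^7 Pa = 26.20 MPa
serpentinite: 2558 kg/m³ × 9.8 m/s² × 7340 m = 1.840×10^8 Pa = 184.0 MPa
Total = 13.78 + 26.20 + 184.0 = 223.98 MPa
Pore pressure P_p = 1103 kg/m³ × 9.8 m/s² × 8980 m = 9.707×10^7 Pa = 97.07 MPa
Effective stress σ' = σ_v − P_p = 224.0 − 97.07 = 126.91 MPa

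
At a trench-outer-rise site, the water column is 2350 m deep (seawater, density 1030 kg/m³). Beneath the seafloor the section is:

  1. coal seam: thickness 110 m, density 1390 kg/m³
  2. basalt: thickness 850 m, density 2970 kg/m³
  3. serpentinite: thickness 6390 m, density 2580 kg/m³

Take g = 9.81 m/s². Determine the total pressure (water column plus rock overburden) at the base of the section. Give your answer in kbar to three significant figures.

seawater: 1030 kg/m³ × 9.81 m/s² × 2350 m = 2.375×10^7 Pa = 0.2375 kbar
coal seam: 1390 kg/m³ × 9.81 m/s² × 110 m = 1.500×10^6 Pa = 0.01500 kbar
basalt: 2970 kg/m³ × 9.81 m/s² × 850 m = 2.477×10^7 Pa = 0.2477 kbar
serpentinite: 2580 kg/m³ × 9.81 m/s² × 6390 m = 1.617×10^8 Pa = 1.617 kbar
Total = 0.2375 + 0.01500 + 0.2477 + 1.617 = 2.1174 kbar

2.12 kbar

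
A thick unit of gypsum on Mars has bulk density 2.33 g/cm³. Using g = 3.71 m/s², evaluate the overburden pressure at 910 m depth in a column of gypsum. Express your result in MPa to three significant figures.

gypsum: 2330 kg/m³ × 3.71 m/s² × 910 m = 7.866×10^6 Pa = 7.866 MPa

7.87 MPa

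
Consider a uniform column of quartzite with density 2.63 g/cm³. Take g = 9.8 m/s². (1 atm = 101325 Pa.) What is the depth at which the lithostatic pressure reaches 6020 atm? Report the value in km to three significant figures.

h = P/(ρg) = 6020 atm / (2630 kg/m³ × 9.8 m/s²) = 6.100×10^8 Pa / 25774 Pa/m = 23666 m
= 23.666 km

23.7 km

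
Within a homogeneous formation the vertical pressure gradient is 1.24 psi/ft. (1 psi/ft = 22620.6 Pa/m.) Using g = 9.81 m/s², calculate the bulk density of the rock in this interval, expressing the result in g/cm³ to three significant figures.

2.86 g/cm³

ρ = (dP/dz)/g = 1.24 psi/ft / 9.81 m/s² = 28050 Pa/m / 9.81 m/s² = 2859.3 kg/m³
= 2.859 g/cm³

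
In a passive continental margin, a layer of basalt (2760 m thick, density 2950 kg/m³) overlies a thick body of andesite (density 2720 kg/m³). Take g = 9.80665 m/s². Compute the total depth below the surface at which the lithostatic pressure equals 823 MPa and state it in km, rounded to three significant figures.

Pressure at base of upper layers: 2950×9.80665×2760 = 7.985×10^7 Pa = 79.85 MPa
Remaining pressure to be supplied by andesite: 8.230×10^8 − 7.985×10^7 = 7.432×10^8 Pa
Additional depth in andesite = 7.432×10^8 Pa / (2720 kg/m³ × 9.80665 m/s²) = 27861 m
Total depth = 2760 m + 27861 m = 30621 m
= 30.621 km

30.6 km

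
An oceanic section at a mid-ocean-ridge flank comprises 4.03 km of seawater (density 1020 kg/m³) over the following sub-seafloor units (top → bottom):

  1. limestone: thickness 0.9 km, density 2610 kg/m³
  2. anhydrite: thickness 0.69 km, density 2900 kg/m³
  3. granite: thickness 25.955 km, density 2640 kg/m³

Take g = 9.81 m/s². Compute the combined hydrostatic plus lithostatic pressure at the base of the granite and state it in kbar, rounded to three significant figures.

7.55 kbar

seawater: 1020 kg/m³ × 9.81 m/s² × 4030 m = 4.032×10^7 Pa = 0.4032 kbar
limestone: 2610 kg/m³ × 9.81 m/s² × 900 m = 2.304×10^7 Pa = 0.2304 kbar
anhydrite: 2900 kg/m³ × 9.81 m/s² × 690 m = 1.963×10^7 Pa = 0.1963 kbar
granite: 2640 kg/m³ × 9.81 m/s² × 25955 m = 6.722×10^8 Pa = 6.722 kbar
Total = 0.4032 + 0.2304 + 0.1963 + 6.722 = 7.5519 kbar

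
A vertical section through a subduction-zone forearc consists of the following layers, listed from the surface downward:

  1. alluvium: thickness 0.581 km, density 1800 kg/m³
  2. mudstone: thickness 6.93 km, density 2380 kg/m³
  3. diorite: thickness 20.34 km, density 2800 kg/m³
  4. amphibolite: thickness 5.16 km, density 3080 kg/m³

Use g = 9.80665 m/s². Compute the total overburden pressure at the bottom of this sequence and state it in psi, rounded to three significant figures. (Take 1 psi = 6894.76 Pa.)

129000 psi

alluvium: 1800 kg/m³ × 9.80665 m/s² × 581 m = 1.026×10^7 Pa = 1487 psi
mudstone: 2380 kg/m³ × 9.80665 m/s² × 6930 m = 1.617×10^8 Pa = 23459 psi
diorite: 2800 kg/m³ × 9.80665 m/s² × 20340 m = 5.585×10^8 Pa = 81005 psi
amphibolite: 3080 kg/m³ × 9.80665 m/s² × 5160 m = 1.559×10^8 Pa = 22605 psi
Total = 1487 + 23459 + 81005 + 22605 = 1.2856×10^5 psi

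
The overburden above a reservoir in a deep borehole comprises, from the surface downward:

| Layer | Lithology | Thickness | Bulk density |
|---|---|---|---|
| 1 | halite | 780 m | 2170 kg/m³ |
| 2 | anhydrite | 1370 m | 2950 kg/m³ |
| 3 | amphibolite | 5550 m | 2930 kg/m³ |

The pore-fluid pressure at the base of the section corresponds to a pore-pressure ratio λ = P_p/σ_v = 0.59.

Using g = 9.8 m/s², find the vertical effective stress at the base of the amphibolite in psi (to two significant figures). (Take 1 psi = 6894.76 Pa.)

13000 psi

Overburden (lithostatic) stress σ_v:
halite: 2170 kg/m³ × 9.8 m/s² × 780 m = 1.659×10^7 Pa = 16.59 MPa
anhydrite: 2950 kg/m³ × 9.8 m/s² × 1370 m = 3.961×10^7 Pa = 39.61 MPa
amphibolite: 2930 kg/m³ × 9.8 m/s² × 5550 m = 1.594×10^8 Pa = 159.4 MPa
Total = 16.59 + 39.61 + 159.4 = 215.56 MPa
Pore pressure P_p = λ·σ_v = 0.59 × 215.6 MPa = 127.2 MPa
Effective stress σ' = σ_v − P_p = 215.6 − 127.2 = 88.378 MPa = 12818 psi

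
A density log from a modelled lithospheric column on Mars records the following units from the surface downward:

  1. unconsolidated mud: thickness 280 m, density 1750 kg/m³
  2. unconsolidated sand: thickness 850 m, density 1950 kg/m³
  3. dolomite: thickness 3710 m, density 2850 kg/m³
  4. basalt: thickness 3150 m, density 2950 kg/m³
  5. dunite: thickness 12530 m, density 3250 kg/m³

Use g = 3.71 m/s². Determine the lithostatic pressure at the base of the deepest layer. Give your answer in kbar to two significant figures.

unconsolidated mud: 1750 kg/m³ × 3.71 m/s² × 280 m = 1.818×10^6 Pa = 0.01818 kbar
unconsolidated sand: 1950 kg/m³ × 3.71 m/s² × 850 m = 6.149×10^6 Pa = 0.06149 kbar
dolomite: 2850 kg/m³ × 3.71 m/s² × 3710 m = 3.923×10^7 Pa = 0.3923 kbar
basalt: 2950 kg/m³ × 3.71 m/s² × 3150 m = 3.448×10^7 Pa = 0.3448 kbar
dunite: 3250 kg/m³ × 3.71 m/s² × 12530 m = 1.511×10^8 Pa = 1.511 kbar
Total = 0.01818 + 0.06149 + 0.3923 + 0.3448 + 1.511 = 2.3275 kbar

2.3 kbar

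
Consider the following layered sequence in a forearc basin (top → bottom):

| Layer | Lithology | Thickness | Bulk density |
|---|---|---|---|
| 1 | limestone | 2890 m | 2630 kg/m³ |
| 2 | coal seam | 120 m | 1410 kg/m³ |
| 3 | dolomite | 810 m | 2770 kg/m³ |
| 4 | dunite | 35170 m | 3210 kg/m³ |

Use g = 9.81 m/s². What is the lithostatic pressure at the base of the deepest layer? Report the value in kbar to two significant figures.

limestone: 2630 kg/m³ × 9.81 m/s² × 2890 m = 7.456×10^7 Pa = 0.7456 kbar
coal seam: 1410 kg/m³ × 9.81 m/s² × 120 m = 1.660×10^6 Pa = 0.01660 kbar
dolomite: 2770 kg/m³ × 9.81 m/s² × 810 m = 2.201×10^7 Pa = 0.2201 kbar
dunite: 3210 kg/m³ × 9.81 m/s² × 35170 m = 1.108×10^9 Pa = 11.08 kbar
Total = 0.7456 + 0.01660 + 0.2201 + 11.08 = 12.057 kbar

12 kbar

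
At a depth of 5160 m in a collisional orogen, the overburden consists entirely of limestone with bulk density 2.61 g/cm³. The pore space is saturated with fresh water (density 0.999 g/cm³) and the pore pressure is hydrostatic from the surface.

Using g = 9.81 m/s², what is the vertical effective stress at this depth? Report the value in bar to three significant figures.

815 bar

Overburden (lithostatic) stress σ_v:
limestone: 2610 kg/m³ × 9.81 m/s² × 5160 m = 1.321×10^8 Pa = 132.1 MPa
Pore pressure P_p = 999 kg/m³ × 9.81 m/s² × 5160 m = 5.057×10^7 Pa = 50.57 MPa
Effective stress σ' = σ_v − P_p = 132.1 − 50.57 = 81.548 MPa = 815.48 bar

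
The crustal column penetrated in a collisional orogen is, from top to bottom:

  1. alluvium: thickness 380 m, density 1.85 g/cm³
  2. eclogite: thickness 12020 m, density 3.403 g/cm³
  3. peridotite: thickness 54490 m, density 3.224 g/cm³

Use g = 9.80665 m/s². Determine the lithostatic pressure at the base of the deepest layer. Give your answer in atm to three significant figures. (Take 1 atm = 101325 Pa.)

alluvium: 1850 kg/m³ × 9.80665 m/s² × 380 m = 6.894×10^6 Pa = 68.04 atm
eclogite: 3403 kg/m³ × 9.80665 m/s² × 12020 m = 4.011×10^8 Pa = 3959 atm
peridotite: 3224 kg/m³ × 9.80665 m/s² × 54490 m = 1.723×10^9 Pa = 17003 atm
Total = 68.04 + 3959 + 17003 = 21030 atm

21000 atm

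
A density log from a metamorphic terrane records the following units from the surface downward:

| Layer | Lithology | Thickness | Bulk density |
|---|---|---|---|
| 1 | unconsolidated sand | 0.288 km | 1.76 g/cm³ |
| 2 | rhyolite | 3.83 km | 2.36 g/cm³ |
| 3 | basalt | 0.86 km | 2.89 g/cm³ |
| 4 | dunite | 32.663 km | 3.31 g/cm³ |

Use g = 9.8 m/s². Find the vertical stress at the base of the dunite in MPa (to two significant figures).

unconsolidated sand: 1760 kg/m³ × 9.8 m/s² × 288 m = 4.967×10^6 Pa = 4.967 MPa
rhyolite: 2360 kg/m³ × 9.8 m/s² × 3830 m = 8.858×10^7 Pa = 88.58 MPa
basalt: 2890 kg/m³ × 9.8 m/s² × 860 m = 2.436×10^7 Pa = 24.36 MPa
dunite: 3310 kg/m³ × 9.8 m/s² × 32663 m = 1.060×10^9 Pa = 1060 MPa
Total = 4.967 + 88.58 + 24.36 + 1060 = 1177.4 MPa

1200 MPa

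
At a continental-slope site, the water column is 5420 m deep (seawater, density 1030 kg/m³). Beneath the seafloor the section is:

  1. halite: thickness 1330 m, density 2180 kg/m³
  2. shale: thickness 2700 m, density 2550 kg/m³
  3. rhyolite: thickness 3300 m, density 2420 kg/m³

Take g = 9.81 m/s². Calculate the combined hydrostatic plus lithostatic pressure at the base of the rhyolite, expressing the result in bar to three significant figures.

seawater: 1030 kg/m³ × 9.81 m/s² × 5420 m = 5.477×10^7 Pa = 547.7 bar
halite: 2180 kg/m³ × 9.81 m/s² × 1330 m = 2.844×10^7 Pa = 284.4 bar
shale: 2550 kg/m³ × 9.81 m/s² × 2700 m = 6.754×10^7 Pa = 675.4 bar
rhyolite: 2420 kg/m³ × 9.81 m/s² × 3300 m = 7.834×10^7 Pa = 783.4 bar
Total = 547.7 + 284.4 + 675.4 + 783.4 = 2290.9 bar

2290 bar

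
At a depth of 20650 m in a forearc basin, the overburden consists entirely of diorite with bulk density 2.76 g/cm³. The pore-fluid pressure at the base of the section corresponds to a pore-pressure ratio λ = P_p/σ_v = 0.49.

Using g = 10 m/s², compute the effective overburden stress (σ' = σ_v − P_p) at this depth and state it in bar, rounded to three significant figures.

2910 bar

Overburden (lithostatic) stress σ_v:
diorite: 2760 kg/m³ × 10 m/s² × 20650 m = 5.699×10^8 Pa = 569.9 MPa
Pore pressure P_p = λ·σ_v = 0.49 × 569.9 MPa = 279.3 MPa
Effective stress σ' = σ_v − P_p = 569.9 − 279.3 = 290.67 MPa = 2906.7 bar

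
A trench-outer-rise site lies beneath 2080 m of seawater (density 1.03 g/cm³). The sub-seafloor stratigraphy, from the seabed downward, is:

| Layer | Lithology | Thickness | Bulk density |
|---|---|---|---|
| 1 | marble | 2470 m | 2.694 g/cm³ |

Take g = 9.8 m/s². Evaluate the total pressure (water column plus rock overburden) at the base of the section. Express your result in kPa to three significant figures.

seawater: 1030 kg/m³ × 9.8 m/s² × 2080 m = 2.100×10^7 Pa = 20996 kPa
marble: 2694 kg/m³ × 9.8 m/s² × 2470 m = 6.521×10^7 Pa = 65211 kPa
Total = 20996 + 65211 = 86206 kPa

86200 kPa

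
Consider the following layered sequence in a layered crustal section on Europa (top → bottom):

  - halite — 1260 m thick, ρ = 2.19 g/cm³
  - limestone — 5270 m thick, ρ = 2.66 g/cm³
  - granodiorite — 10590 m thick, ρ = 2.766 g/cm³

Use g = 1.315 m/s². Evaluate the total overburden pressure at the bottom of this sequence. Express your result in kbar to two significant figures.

0.61 kbar

halite: 2190 kg/m³ × 1.315 m/s² × 1260 m = 3.629×10^6 Pa = 0.03629 kbar
limestone: 2660 kg/m³ × 1.315 m/s² × 5270 m = 1.843×10^7 Pa = 0.1843 kbar
granodiorite: 2766 kg/m³ × 1.315 m/s² × 10590 m = 3.852×10^7 Pa = 0.3852 kbar
Total = 0.03629 + 0.1843 + 0.3852 = 0.60581 kbar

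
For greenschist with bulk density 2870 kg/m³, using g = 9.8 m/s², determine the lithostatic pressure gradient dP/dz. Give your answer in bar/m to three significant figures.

0.281 bar/m

dP/dz = ρg = 2870 kg/m³ × 9.8 m/s² = 28126 Pa/m
= 28126 Pa/m × (1 bar/m / 1.0000×10^5 Pa/m) = 0.28126 bar/m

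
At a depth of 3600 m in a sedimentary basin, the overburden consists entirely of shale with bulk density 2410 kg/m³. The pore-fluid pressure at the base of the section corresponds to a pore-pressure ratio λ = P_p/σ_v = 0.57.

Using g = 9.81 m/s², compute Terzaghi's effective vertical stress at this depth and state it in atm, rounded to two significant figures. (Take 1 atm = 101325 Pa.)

Overburden (lithostatic) stress σ_v:
shale: 2410 kg/m³ × 9.81 m/s² × 3600 m = 8.511×10^7 Pa = 85.11 MPa
Pore pressure P_p = λ·σ_v = 0.57 × 85.11 MPa = 48.51 MPa
Effective stress σ' = σ_v − P_p = 85.11 − 48.51 = 36.598 MPa = 361.19 atm

360 atm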